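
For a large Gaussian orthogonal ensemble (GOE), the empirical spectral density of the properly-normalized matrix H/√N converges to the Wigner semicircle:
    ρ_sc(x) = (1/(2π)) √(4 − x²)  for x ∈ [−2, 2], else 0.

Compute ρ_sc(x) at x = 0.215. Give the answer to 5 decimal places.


ρ_sc(x) = (1/(2π)) √(4 − x²). With x = 0.215:
  4 − x² = 4 − (0.215)² = 4 − 0.046225 = 3.953775.
  √(4 − x²) = 1.988410.
  1/(2π) = 0.159155.
  ρ_sc(0.215) = 0.159155 · 1.988410 = 0.316465.

Rounded to 5 decimal places: ρ_sc(0.215) ≈ 0.31647.


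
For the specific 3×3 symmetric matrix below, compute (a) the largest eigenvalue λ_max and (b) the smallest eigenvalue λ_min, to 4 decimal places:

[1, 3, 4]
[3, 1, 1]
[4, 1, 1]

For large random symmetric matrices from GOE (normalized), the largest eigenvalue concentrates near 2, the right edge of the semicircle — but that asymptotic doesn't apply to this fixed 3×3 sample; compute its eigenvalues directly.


Since M is real symmetric, all three eigenvalues are real; they are the roots of det(λI − M) = λ³ − (tr M) λ² + s λ − det M, where s is the sum of the principal 2×2 minors.
tr M = 1 + 1 + 1 = 3.
s = (1·1 − 3²) + (1·1 − 4²) + (1·1 − 1²) = -8 + (-15) + 0 = -23.
det M (expand along row 1) = 1·0 − 3·(-1) + 4·(-1) = -1.
Characteristic polynomial: λ³ − 3λ² − 23λ + 1 = 0.
Substitute λ = y + (tr M)/3 = y + 1.000000 to remove the quadratic term: y³ + p·y + q = 0 with p = s − (tr M)²/3 = -26.000000 and q = −2(tr M)³/27 + (tr M)·s/3 − det M = -24.000000.
Three real roots ⇒ use the trigonometric (Viète) form: r = 2√(−p/3) = 5.887841, φ = arccos(3q/(p·r)) = arccos(0.470330) = 1.081131 rad.
y_k = r·cos(φ/3 − 2πk/3) for k = 0, 1, 2 gives y = 5.509629, -0.956762, -4.552867.
λ_k = y_k + 1.000000 gives λ = 6.5096, 0.0432, -3.5529 (check: the sum is 3.0000 = tr M).

Hence λ_max = 6.5096 and λ_min = -3.5529.


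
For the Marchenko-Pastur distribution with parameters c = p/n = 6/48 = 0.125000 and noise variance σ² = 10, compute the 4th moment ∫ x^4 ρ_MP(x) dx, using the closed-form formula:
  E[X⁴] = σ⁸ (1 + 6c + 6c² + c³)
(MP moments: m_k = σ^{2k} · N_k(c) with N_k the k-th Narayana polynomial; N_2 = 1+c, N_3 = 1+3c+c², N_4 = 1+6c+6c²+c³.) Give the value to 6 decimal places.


E[X⁴] = σ⁸ (1 + 6c + 6c² + c³) (fourth MP moment). With σ² = 10 (so σ⁸ = 10000) and c = 6/48 = 0.125000: E[X⁴] = 10000 · (1 + 6·0.125000 + 6·(0.125000)² + (0.125000)³) = 10000 · 1.845703.

So E[X^4] = 18457.031250.


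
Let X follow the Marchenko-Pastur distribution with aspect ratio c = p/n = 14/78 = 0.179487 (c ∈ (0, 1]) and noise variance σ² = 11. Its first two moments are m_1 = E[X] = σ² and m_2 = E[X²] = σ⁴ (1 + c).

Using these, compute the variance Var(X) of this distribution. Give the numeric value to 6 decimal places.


m_1 = E[X] = σ² = 11, so m_1² = 121.
m_2 = E[X²] = σ⁴ (1 + c) = 121 · (1 + 0.179487) = 121 · 1.179487 = 142.717949.
(Note m_2 − m_1² simplifies to c · σ⁴ = 0.179487 · 121.)

Var(X) = m_2 − m_1² = 142.717949 − 121 = 21.717949.


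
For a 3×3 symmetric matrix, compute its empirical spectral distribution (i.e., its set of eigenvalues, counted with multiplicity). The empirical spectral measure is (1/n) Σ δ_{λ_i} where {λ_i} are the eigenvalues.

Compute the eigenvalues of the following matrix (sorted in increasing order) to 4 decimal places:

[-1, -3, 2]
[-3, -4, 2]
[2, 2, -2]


Since M is real symmetric, all three eigenvalues are real; they are the roots of det(λI − M) = λ³ − (tr M) λ² + s λ − det M, where s is the sum of the principal 2×2 minors.
tr M = -1 + (-4) + (-2) = -7.
s = ((-1)·(-4) − (-3)²) + ((-1)·(-2) − 2²) + ((-4)·(-2) − 2²) = -5 + (-2) + 4 = -3.
det M (expand along row 1) = (-1)·4 − (-3)·2 + 2·2 = 6.
Characteristic polynomial: λ³ + 7λ² − 3λ − 6 = 0.
Substitute λ = y + (tr M)/3 = y − 2.333333 to remove the quadratic term: y³ + p·y + q = 0 with p = s − (tr M)²/3 = -19.333333 and q = −2(tr M)³/27 + (tr M)·s/3 − det M = 26.407407.
Three real roots ⇒ use the trigonometric (Viète) form: r = 2√(−p/3) = 5.077182, φ = arccos(3q/(p·r)) = arccos(-0.807082) = 2.509989 rad.
y_k = r·cos(φ/3 − 2πk/3) for k = 0, 1, 2 gives y = 3.401427, 1.563647, -4.965075.
λ_k = y_k − 2.333333 gives λ = 1.0681, -0.7697, -7.2984 (check: the sum is -7.0000 = tr M).

Eigenvalues sorted in increasing order: [-7.2984, -0.7697, 1.0681].


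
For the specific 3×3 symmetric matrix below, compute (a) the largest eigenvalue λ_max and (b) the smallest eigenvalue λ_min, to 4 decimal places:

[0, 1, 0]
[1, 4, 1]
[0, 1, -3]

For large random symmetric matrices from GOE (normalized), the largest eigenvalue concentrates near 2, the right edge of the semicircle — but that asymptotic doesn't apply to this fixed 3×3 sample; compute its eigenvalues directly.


Since M is real symmetric, all three eigenvalues are real; they are the roots of det(λI − M) = λ³ − (tr M) λ² + s λ − det M, where s is the sum of the principal 2×2 minors.
tr M = 0 + 4 + (-3) = 1.
s = (0·4 − 1²) + (0·(-3) − 0²) + (4·(-3) − 1²) = -1 + 0 + (-13) = -14.
det M (expand along row 1) = 0·(-13) − 1·(-3) + 0·1 = 3.
Characteristic polynomial: λ³ − λ² − 14λ − 3 = 0.
Substitute λ = y + (tr M)/3 = y + 0.333333 to remove the quadratic term: y³ + p·y + q = 0 with p = s − (tr M)²/3 = -14.333333 and q = −2(tr M)³/27 + (tr M)·s/3 − det M = -7.740741.
Three real roots ⇒ use the trigonometric (Viète) form: r = 2√(−p/3) = 4.371626, φ = arccos(3q/(p·r)) = arccos(0.370607) = 1.191134 rad.
y_k = r·cos(φ/3 − 2πk/3) for k = 0, 1, 2 gives y = 4.031548, -0.551772, -3.479776.
λ_k = y_k + 0.333333 gives λ = 4.3649, -0.2184, -3.1464 (check: the sum is 1.0000 = tr M).

Hence λ_max = 4.3649 and λ_min = -3.1464.


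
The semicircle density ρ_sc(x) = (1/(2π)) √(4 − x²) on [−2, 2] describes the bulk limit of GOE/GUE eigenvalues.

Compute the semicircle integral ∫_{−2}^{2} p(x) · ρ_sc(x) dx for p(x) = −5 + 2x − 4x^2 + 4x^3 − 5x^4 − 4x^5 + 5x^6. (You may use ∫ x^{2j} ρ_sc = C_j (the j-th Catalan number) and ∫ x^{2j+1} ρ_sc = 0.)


Write p(x) = Σ a_i x^i, split into monomials and integrate each against ρ_sc separately.
Using ∫ x^{2j} ρ_sc = C_j = (1/(j+1)) C(2j, j) (Catalan numbers) and ∫ x^{2j+1} ρ_sc = 0 (odd monomials vanish by symmetry):
  i = 0 (even): a_0 · C_{0} = -5 · 1 = -5
  i = 1 (odd): ∫ x^1 ρ_sc = 0 (vanishes)
  i = 2 (even): a_2 · C_{1} = -4 · 1 = -4
  i = 3 (odd): ∫ x^3 ρ_sc = 0 (vanishes)
  i = 4 (even): a_4 · C_{2} = -5 · 2 = -10
  i = 5 (odd): ∫ x^5 ρ_sc = 0 (vanishes)
  i = 6 (even): a_6 · C_{3} = 5 · 5 = 25

Summing the contributions: ∫_{−2}^{2} p(x) ρ_sc(x) dx = (-5) + (-4) + (-10) + 25 = 6.


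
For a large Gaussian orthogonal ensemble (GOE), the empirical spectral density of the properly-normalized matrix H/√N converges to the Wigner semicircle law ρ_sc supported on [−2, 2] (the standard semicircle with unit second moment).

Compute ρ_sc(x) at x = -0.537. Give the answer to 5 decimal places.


ρ_sc(x) = (1/(2π)) √(4 − x²). With x = -0.537:
  4 − x² = 4 − (-0.537)² = 4 − 0.288369 = 3.711631.
  √(4 − x²) = 1.926559.
  1/(2π) = 0.159155.
  ρ_sc(-0.537) = 0.159155 · 1.926559 = 0.306621.

Rounded to 5 decimal places: ρ_sc(-0.537) ≈ 0.30662.


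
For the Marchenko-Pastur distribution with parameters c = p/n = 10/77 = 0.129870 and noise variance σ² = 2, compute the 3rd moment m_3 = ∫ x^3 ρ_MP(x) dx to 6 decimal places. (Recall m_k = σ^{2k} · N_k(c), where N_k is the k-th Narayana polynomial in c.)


E[X³] = σ⁶ (1 + 3c + c²) (third MP moment). With σ² = 2 (so σ⁶ = 8) and c = 10/77 = 0.129870: E[X³] = 8 · (1 + 3·0.129870 + (0.129870)²) = 8 · 1.406477.

So E[X^3] = 11.251813.


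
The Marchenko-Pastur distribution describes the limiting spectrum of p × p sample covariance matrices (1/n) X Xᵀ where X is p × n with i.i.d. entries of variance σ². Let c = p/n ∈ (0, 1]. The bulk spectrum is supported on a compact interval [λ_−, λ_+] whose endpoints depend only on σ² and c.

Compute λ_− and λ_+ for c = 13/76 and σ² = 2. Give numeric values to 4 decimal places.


c = 13/76 = 0.171053; √c = 0.413585.
λ_− = σ² (1 − √c)² = 2 · (1 − 0.413585)² = 2 · (0.586415)² = 0.687765.
λ_+ = σ² (1 + √c)² = 2 · (1 + 0.413585)² = 2 · (1.413585)² = 3.996446.

Rounded to 4 decimal places: λ_− ≈ 0.6878, λ_+ ≈ 3.9964.


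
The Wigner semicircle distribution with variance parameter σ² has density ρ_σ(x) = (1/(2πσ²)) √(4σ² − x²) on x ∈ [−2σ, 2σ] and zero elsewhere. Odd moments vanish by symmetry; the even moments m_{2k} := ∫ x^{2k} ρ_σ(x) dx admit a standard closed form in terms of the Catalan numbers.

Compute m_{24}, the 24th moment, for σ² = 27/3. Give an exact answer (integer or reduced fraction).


By the scaled semicircle moment identity, m_{2k} = σ^{2k} · C_k with k = 12.
C_12 = (1/(k+1)) · C(2k, k) = (1/13) · C(24, 12) = (1/13) · 2704156 = 208012.
σ^{2k} = (σ²)^k = (27/3)^12 = 282429536481.

Therefore m_{24} = σ^{24} · C_12 = 282429536481 · 208012 = 58748732742485772.


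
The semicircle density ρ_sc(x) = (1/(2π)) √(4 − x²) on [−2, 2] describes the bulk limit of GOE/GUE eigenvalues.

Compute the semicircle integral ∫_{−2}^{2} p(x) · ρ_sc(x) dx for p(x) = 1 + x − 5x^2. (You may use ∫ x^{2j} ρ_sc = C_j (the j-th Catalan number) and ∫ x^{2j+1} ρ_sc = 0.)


Write p(x) = Σ a_i x^i, split into monomials and integrate each against ρ_sc separately.
Using ∫ x^{2j} ρ_sc = C_j = (1/(j+1)) C(2j, j) (Catalan numbers) and ∫ x^{2j+1} ρ_sc = 0 (odd monomials vanish by symmetry):
  i = 0 (even): a_0 · C_{0} = 1 · 1 = 1
  i = 1 (odd): ∫ x^1 ρ_sc = 0 (vanishes)
  i = 2 (even): a_2 · C_{1} = -5 · 1 = -5

Summing the contributions: ∫_{−2}^{2} p(x) ρ_sc(x) dx = 1 + (-5) = -4.


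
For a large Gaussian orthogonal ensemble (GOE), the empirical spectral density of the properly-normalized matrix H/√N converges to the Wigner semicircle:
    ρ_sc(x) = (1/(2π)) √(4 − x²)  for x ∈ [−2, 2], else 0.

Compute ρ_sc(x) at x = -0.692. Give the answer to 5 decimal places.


ρ_sc(x) = (1/(2π)) √(4 − x²). With x = -0.692:
  4 − x² = 4 − (-0.692)² = 4 − 0.478864 = 3.521136.
  √(4 − x²) = 1.876469.
  1/(2π) = 0.159155.
  ρ_sc(-0.692) = 0.159155 · 1.876469 = 0.298649.

Rounded to 5 decimal places: ρ_sc(-0.692) ≈ 0.29865.


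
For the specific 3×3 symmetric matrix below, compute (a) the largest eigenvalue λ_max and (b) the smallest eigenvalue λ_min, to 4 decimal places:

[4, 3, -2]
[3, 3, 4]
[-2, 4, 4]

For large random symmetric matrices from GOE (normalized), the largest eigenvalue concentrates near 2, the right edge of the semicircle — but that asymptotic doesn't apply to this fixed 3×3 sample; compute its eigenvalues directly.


Since M is real symmetric, all three eigenvalues are real; they are the roots of det(λI − M) = λ³ − (tr M) λ² + s λ − det M, where s is the sum of the principal 2×2 minors.
tr M = 4 + 3 + 4 = 11.
s = (4·3 − 3²) + (4·4 − (-2)²) + (3·4 − 4²) = 3 + 12 + (-4) = 11.
det M (expand along row 1) = 4·(-4) − 3·20 + (-2)·18 = -112.
Characteristic polynomial: λ³ − 11λ² + 11λ + 112 = 0.
Substitute λ = y + (tr M)/3 = y + 3.666667 to remove the quadratic term: y³ + p·y + q = 0 with p = s − (tr M)²/3 = -29.333333 and q = −2(tr M)³/27 + (tr M)·s/3 − det M = 53.740741.
Three real roots ⇒ use the trigonometric (Viète) form: r = 2√(−p/3) = 6.253888, φ = arccos(3q/(p·r)) = arccos(-0.878847) = 2.644237 rad.
y_k = r·cos(φ/3 − 2πk/3) for k = 0, 1, 2 gives y = 3.977860, 2.190281, -6.168141.
λ_k = y_k + 3.666667 gives λ = 7.6445, 5.8569, -2.5015 (check: the sum is 11.0000 = tr M).

Hence λ_max = 7.6445 and λ_min = -2.5015.


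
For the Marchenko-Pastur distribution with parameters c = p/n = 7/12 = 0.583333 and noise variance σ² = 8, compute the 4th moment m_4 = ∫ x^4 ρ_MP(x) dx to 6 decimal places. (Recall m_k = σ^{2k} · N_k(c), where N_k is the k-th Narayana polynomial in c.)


E[X⁴] = σ⁸ (1 + 6c + 6c² + c³) (fourth MP moment). With σ² = 8 (so σ⁸ = 4096) and c = 7/12 = 0.583333: E[X⁴] = 4096 · (1 + 6·0.583333 + 6·(0.583333)² + (0.583333)³) = 4096 · 6.740162.

So E[X^4] = 27607.703704.


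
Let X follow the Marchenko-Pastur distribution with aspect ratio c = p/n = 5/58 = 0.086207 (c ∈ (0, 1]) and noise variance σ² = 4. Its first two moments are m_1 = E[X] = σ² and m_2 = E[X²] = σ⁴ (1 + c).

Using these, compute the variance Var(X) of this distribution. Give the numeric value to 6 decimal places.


m_1 = E[X] = σ² = 4, so m_1² = 16.
m_2 = E[X²] = σ⁴ (1 + c) = 16 · (1 + 0.086207) = 16 · 1.086207 = 17.379310.
(Note m_2 − m_1² simplifies to c · σ⁴ = 0.086207 · 16.)

Var(X) = m_2 − m_1² = 17.379310 − 16 = 1.379310.


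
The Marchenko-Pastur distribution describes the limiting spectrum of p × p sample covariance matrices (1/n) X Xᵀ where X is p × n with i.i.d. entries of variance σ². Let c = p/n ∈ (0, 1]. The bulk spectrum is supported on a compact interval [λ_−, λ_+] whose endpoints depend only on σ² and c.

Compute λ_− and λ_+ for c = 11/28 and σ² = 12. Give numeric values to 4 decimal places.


c = 11/28 = 0.392857; √c = 0.626783.
λ_− = σ² (1 − √c)² = 12 · (1 − 0.626783)² = 12 · (0.373217)² = 1.671490.
λ_+ = σ² (1 + √c)² = 12 · (1 + 0.626783)² = 12 · (1.626783)² = 31.757082.

Rounded to 4 decimal places: λ_− ≈ 1.6715, λ_+ ≈ 31.7571.


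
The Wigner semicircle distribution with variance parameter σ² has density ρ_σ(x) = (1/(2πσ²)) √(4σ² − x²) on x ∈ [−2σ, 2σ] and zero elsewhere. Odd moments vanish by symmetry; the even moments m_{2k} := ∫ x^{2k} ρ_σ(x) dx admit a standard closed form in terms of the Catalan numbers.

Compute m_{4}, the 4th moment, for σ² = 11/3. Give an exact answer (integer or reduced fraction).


By the scaled semicircle moment identity, m_{2k} = σ^{2k} · C_k with k = 2.
C_2 = (1/(k+1)) · C(2k, k) = (1/3) · C(4, 2) = (1/3) · 6 = 2.
σ^{2k} = (σ²)^k = (11/3)^2 = 121/9.

Therefore m_{4} = σ^{4} · C_2 = (121/9) · 2 = 242/9.


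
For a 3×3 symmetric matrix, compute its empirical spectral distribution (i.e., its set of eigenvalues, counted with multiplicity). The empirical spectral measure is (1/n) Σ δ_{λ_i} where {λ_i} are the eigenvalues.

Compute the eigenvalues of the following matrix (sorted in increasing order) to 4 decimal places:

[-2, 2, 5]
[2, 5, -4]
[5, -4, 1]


Since M is real symmetric, all three eigenvalues are real; they are the roots of det(λI − M) = λ³ − (tr M) λ² + s λ − det M, where s is the sum of the principal 2×2 minors.
tr M = -2 + 5 + 1 = 4.
s = ((-2)·5 − 2²) + ((-2)·1 − 5²) + (5·1 − (-4)²) = -14 + (-27) + (-11) = -52.
det M (expand along row 1) = (-2)·(-11) − 2·22 + 5·(-33) = -187.
Characteristic polynomial: λ³ − 4λ² − 52λ + 187 = 0.
Substitute λ = y + (tr M)/3 = y + 1.333333 to remove the quadratic term: y³ + p·y + q = 0 with p = s − (tr M)²/3 = -57.333333 and q = −2(tr M)³/27 + (tr M)·s/3 − det M = 112.925926.
Three real roots ⇒ use the trigonometric (Viète) form: r = 2√(−p/3) = 8.743251, φ = arccos(3q/(p·r)) = arccos(-0.675826) = 2.312881 rad.
y_k = r·cos(φ/3 − 2πk/3) for k = 0, 1, 2 gives y = 6.271026, 2.140756, -8.411781.
λ_k = y_k + 1.333333 gives λ = 7.6044, 3.4741, -7.0784 (check: the sum is 4.0000 = tr M).

Eigenvalues sorted in increasing order: [-7.0784, 3.4741, 7.6044].


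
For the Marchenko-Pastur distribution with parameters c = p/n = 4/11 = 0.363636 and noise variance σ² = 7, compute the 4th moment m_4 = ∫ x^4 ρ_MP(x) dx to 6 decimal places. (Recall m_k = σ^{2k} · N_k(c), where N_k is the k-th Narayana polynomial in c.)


E[X⁴] = σ⁸ (1 + 6c + 6c² + c³) (fourth MP moment). With σ² = 7 (so σ⁸ = 2401) and c = 4/11 = 0.363636: E[X⁴] = 2401 · (1 + 6·0.363636 + 6·(0.363636)² + (0.363636)³) = 2401 · 4.023291.

So E[X^4] = 9659.921112.


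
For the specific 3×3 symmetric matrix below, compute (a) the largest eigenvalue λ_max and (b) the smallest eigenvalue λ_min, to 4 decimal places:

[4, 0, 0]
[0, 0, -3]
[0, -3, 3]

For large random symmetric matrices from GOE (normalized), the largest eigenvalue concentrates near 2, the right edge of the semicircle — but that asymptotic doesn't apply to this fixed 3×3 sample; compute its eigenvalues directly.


Since M is real symmetric, all three eigenvalues are real; they are the roots of det(λI − M) = λ³ − (tr M) λ² + s λ − det M, where s is the sum of the principal 2×2 minors.
tr M = 4 + 0 + 3 = 7.
s = (4·0 − 0²) + (4·3 − 0²) + (0·3 − (-3)²) = 0 + 12 + (-9) = 3.
det M (expand along row 1) = 4·(-9) − 0·0 + 0·0 = -36.
Characteristic polynomial: λ³ − 7λ² + 3λ + 36 = 0.
Substitute λ = y + (tr M)/3 = y + 2.333333 to remove the quadratic term: y³ + p·y + q = 0 with p = s − (tr M)²/3 = -13.333333 and q = −2(tr M)³/27 + (tr M)·s/3 − det M = 17.592593.
Three real roots ⇒ use the trigonometric (Viète) form: r = 2√(−p/3) = 4.216370, φ = arccos(3q/(p·r)) = arccos(-0.938801) = 2.789930 rad.
y_k = r·cos(φ/3 − 2πk/3) for k = 0, 1, 2 gives y = 2.520769, 1.666667, -4.187435.
λ_k = y_k + 2.333333 gives λ = 4.8541, 4.0000, -1.8541 (check: the sum is 7.0000 = tr M).

Hence λ_max = 4.8541 and λ_min = -1.8541.


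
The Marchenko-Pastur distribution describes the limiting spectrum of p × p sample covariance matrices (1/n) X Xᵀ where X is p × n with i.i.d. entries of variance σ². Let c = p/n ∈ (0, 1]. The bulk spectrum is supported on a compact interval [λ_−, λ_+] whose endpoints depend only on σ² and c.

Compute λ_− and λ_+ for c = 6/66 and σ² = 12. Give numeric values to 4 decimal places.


c = 6/66 = 0.090909; √c = 0.301511.
λ_− = σ² (1 − √c)² = 12 · (1 − 0.301511)² = 12 · (0.698489)² = 5.854637.
λ_+ = σ² (1 + √c)² = 12 · (1 + 0.301511)² = 12 · (1.301511)² = 20.327181.

Rounded to 4 decimal places: λ_− ≈ 5.8546, λ_+ ≈ 20.3272.


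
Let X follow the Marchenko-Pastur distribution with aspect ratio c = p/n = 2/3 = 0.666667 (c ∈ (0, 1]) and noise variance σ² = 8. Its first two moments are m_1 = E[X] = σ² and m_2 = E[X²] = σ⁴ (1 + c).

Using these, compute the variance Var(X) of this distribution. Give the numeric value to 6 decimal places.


m_1 = E[X] = σ² = 8, so m_1² = 64.
m_2 = E[X²] = σ⁴ (1 + c) = 64 · (1 + 0.666667) = 64 · 1.666667 = 106.666667.
(Note m_2 − m_1² simplifies to c · σ⁴ = 0.666667 · 64.)

Var(X) = m_2 − m_1² = 106.666667 − 64 = 42.666667.


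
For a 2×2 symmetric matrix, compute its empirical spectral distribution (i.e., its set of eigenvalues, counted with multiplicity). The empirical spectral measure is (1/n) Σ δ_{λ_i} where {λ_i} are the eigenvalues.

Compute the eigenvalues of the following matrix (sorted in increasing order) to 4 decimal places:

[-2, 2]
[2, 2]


Since M is real symmetric, both eigenvalues are real; they are the roots of det(λI − M) = λ² − (tr M) λ + det M.
tr M = -2 + 2 = 0.
det M = (-2)·2 − 2² = -4 − 4 = -8.
Characteristic polynomial: λ² − 8 = 0.
Discriminant Δ = (tr M)² − 4·det M = 0 − (-32) = 32; √Δ = 5.656854.
λ = (tr M ± √Δ)/2 = (0 ± 5.656854)/2, giving (tr M − √Δ)/2 = -2.8284 and (tr M + √Δ)/2 = 2.8284.

Eigenvalues sorted in increasing order: [-2.8284, 2.8284].


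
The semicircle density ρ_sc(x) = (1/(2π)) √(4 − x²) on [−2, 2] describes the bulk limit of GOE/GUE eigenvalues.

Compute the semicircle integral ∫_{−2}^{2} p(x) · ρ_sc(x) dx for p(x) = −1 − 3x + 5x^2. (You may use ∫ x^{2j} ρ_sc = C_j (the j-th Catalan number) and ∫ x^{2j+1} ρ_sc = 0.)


Write p(x) = Σ a_i x^i, split into monomials and integrate each against ρ_sc separately.
Using ∫ x^{2j} ρ_sc = C_j = (1/(j+1)) C(2j, j) (Catalan numbers) and ∫ x^{2j+1} ρ_sc = 0 (odd monomials vanish by symmetry):
  i = 0 (even): a_0 · C_{0} = -1 · 1 = -1
  i = 1 (odd): ∫ x^1 ρ_sc = 0 (vanishes)
  i = 2 (even): a_2 · C_{1} = 5 · 1 = 5

Summing the contributions: ∫_{−2}^{2} p(x) ρ_sc(x) dx = (-1) + 5 = 4.


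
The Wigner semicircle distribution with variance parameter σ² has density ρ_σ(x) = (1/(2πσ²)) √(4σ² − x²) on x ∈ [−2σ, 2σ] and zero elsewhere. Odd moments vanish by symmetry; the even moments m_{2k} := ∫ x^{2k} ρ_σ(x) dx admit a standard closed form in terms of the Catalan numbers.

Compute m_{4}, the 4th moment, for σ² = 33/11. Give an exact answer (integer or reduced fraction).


By the scaled semicircle moment identity, m_{2k} = σ^{2k} · C_k with k = 2.
C_2 = (1/(k+1)) · C(2k, k) = (1/3) · C(4, 2) = (1/3) · 6 = 2.
σ^{2k} = (σ²)^k = (33/11)^2 = 9.

Therefore m_{4} = σ^{4} · C_2 = 9 · 2 = 18.


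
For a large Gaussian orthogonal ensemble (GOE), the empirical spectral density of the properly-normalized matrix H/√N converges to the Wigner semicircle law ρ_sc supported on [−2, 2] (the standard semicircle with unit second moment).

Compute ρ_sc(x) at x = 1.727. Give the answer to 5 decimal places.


ρ_sc(x) = (1/(2π)) √(4 − x²). With x = 1.727:
  4 − x² = 4 − (1.727)² = 4 − 2.982529 = 1.017471.
  √(4 − x²) = 1.008698.
  1/(2π) = 0.159155.
  ρ_sc(1.727) = 0.159155 · 1.008698 = 0.160539.

Rounded to 5 decimal places: ρ_sc(1.727) ≈ 0.16054.


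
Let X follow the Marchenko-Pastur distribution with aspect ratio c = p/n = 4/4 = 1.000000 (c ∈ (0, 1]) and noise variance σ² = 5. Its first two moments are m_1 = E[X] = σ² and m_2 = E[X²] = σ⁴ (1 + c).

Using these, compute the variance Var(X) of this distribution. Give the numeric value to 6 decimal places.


m_1 = E[X] = σ² = 5, so m_1² = 25.
m_2 = E[X²] = σ⁴ (1 + c) = 25 · (1 + 1.000000) = 25 · 2.000000 = 50.000000.
(Note m_2 − m_1² simplifies to c · σ⁴ = 1.000000 · 25.)

Var(X) = m_2 − m_1² = 50.000000 − 25 = 25.000000.


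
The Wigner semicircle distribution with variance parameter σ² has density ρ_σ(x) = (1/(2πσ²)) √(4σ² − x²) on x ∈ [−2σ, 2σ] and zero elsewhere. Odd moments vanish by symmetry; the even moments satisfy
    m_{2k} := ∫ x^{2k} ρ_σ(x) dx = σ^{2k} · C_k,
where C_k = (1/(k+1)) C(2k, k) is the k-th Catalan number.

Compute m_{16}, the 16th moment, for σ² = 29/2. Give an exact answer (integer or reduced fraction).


By the scaled semicircle moment identity, m_{2k} = σ^{2k} · C_k with k = 8.
C_8 = (1/(k+1)) · C(2k, k) = (1/9) · C(16, 8) = (1/9) · 12870 = 1430.
σ^{2k} = (σ²)^k = (29/2)^8 = 500246412961/256.

Therefore m_{16} = σ^{16} · C_8 = (500246412961/256) · 1430 = 357676185267115/128.


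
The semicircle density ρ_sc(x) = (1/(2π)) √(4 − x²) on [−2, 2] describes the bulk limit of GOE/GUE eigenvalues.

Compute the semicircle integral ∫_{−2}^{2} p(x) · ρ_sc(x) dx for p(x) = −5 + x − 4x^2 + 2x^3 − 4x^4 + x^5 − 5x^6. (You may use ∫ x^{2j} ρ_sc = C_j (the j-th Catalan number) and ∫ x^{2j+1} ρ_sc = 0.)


Write p(x) = Σ a_i x^i, split into monomials and integrate each against ρ_sc separately.
Using ∫ x^{2j} ρ_sc = C_j = (1/(j+1)) C(2j, j) (Catalan numbers) and ∫ x^{2j+1} ρ_sc = 0 (odd monomials vanish by symmetry):
  i = 0 (even): a_0 · C_{0} = -5 · 1 = -5
  i = 1 (odd): ∫ x^1 ρ_sc = 0 (vanishes)
  i = 2 (even): a_2 · C_{1} = -4 · 1 = -4
  i = 3 (odd): ∫ x^3 ρ_sc = 0 (vanishes)
  i = 4 (even): a_4 · C_{2} = -4 · 2 = -8
  i = 5 (odd): ∫ x^5 ρ_sc = 0 (vanishes)
  i = 6 (even): a_6 · C_{3} = -5 · 5 = -25

Summing the contributions: ∫_{−2}^{2} p(x) ρ_sc(x) dx = (-5) + (-4) + (-8) + (-25) = -42.


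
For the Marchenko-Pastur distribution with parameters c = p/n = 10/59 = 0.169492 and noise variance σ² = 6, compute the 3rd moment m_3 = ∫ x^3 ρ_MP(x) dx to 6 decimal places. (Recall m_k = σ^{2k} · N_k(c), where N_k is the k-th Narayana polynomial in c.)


E[X³] = σ⁶ (1 + 3c + c²) (third MP moment). With σ² = 6 (so σ⁶ = 216) and c = 10/59 = 0.169492: E[X³] = 216 · (1 + 3·0.169492 + (0.169492)²) = 216 · 1.537202.

So E[X^3] = 332.035622.


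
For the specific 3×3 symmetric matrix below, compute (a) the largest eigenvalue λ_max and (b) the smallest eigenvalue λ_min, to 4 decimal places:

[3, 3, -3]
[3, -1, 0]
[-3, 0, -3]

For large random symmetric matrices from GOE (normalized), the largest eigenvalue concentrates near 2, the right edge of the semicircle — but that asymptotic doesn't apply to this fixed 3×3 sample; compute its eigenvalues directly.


Since M is real symmetric, all three eigenvalues are real; they are the roots of det(λI − M) = λ³ − (tr M) λ² + s λ − det M, where s is the sum of the principal 2×2 minors.
tr M = 3 + (-1) + (-3) = -1.
s = (3·(-1) − 3²) + (3·(-3) − (-3)²) + ((-1)·(-3) − 0²) = -12 + (-18) + 3 = -27.
det M (expand along row 1) = 3·3 − 3·(-9) + (-3)·(-3) = 45.
Characteristic polynomial: λ³ + λ² − 27λ − 45 = 0.
Substitute λ = y + (tr M)/3 = y − 0.333333 to remove the quadratic term: y³ + p·y + q = 0 with p = s − (tr M)²/3 = -27.333333 and q = −2(tr M)³/27 + (tr M)·s/3 − det M = -35.925926.
Three real roots ⇒ use the trigonometric (Viète) form: r = 2√(−p/3) = 6.036923, φ = arccos(3q/(p·r)) = arccos(0.653162) = 0.859043 rad.
y_k = r·cos(φ/3 − 2πk/3) for k = 0, 1, 2 gives y = 5.791111, -1.418867, -4.372244.
λ_k = y_k − 0.333333 gives λ = 5.4578, -1.7522, -4.7056 (check: the sum is -1.0000 = tr M).

Hence λ_max = 5.4578 and λ_min = -4.7056.


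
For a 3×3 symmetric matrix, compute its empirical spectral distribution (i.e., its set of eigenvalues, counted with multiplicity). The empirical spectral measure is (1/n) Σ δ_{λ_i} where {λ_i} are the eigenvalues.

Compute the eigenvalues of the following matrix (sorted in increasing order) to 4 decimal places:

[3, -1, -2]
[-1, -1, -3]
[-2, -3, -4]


Since M is real symmetric, all three eigenvalues are real; they are the roots of det(λI − M) = λ³ − (tr M) λ² + s λ − det M, where s is the sum of the principal 2×2 minors.
tr M = 3 + (-1) + (-4) = -2.
s = (3·(-1) − (-1)²) + (3·(-4) − (-2)²) + ((-1)·(-4) − (-3)²) = -4 + (-16) + (-5) = -25.
det M (expand along row 1) = 3·(-5) − (-1)·(-2) + (-2)·1 = -19.
Characteristic polynomial: λ³ + 2λ² − 25λ + 19 = 0.
Substitute λ = y + (tr M)/3 = y − 0.666667 to remove the quadratic term: y³ + p·y + q = 0 with p = s − (tr M)²/3 = -26.333333 and q = −2(tr M)³/27 + (tr M)·s/3 − det M = 36.259259.
Three real roots ⇒ use the trigonometric (Viète) form: r = 2√(−p/3) = 5.925463, φ = arccos(3q/(p·r)) = arccos(-0.697127) = 2.342179 rad.
y_k = r·cos(φ/3 − 2πk/3) for k = 0, 1, 2 gives y = 4.209464, 1.506867, -5.716330.
λ_k = y_k − 0.666667 gives λ = 3.5428, 0.8402, -6.3830 (check: the sum is -2.0000 = tr M).

Eigenvalues sorted in increasing order: [-6.3830, 0.8402, 3.5428].


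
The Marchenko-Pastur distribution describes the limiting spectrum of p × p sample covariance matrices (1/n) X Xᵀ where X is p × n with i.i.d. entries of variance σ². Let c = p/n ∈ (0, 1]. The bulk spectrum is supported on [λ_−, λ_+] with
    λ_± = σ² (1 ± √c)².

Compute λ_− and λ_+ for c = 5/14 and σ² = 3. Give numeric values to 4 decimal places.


c = 5/14 = 0.357143; √c = 0.597614.
λ_− = σ² (1 − √c)² = 3 · (1 − 0.597614)² = 3 · (0.402386)² = 0.485743.
λ_+ = σ² (1 + √c)² = 3 · (1 + 0.597614)² = 3 · (1.597614)² = 7.657114.

Rounded to 4 decimal places: λ_− ≈ 0.4857, λ_+ ≈ 7.6571.


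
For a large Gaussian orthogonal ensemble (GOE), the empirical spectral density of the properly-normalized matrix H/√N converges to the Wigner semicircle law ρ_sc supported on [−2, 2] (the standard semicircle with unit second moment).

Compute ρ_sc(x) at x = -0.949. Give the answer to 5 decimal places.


ρ_sc(x) = (1/(2π)) √(4 − x²). With x = -0.949:
  4 − x² = 4 − (-0.949)² = 4 − 0.900601 = 3.099399.
  √(4 − x²) = 1.760511.
  1/(2π) = 0.159155.
  ρ_sc(-0.949) = 0.159155 · 1.760511 = 0.280194.

Rounded to 5 decimal places: ρ_sc(-0.949) ≈ 0.28019.


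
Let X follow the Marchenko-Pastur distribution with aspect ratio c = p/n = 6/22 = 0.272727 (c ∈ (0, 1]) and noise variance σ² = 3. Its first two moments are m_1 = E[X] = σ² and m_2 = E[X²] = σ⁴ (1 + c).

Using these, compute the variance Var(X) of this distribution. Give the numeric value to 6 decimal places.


m_1 = E[X] = σ² = 3, so m_1² = 9.
m_2 = E[X²] = σ⁴ (1 + c) = 9 · (1 + 0.272727) = 9 · 1.272727 = 11.454545.
(Note m_2 − m_1² simplifies to c · σ⁴ = 0.272727 · 9.)

Var(X) = m_2 − m_1² = 11.454545 − 9 = 2.454545.


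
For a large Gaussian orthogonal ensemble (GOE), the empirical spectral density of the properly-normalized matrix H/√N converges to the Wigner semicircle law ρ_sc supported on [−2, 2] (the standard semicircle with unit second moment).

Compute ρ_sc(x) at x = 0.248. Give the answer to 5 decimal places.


ρ_sc(x) = (1/(2π)) √(4 − x²). With x = 0.248:
  4 − x² = 4 − (0.248)² = 4 − 0.061504 = 3.938496.
  √(4 − x²) = 1.984564.
  1/(2π) = 0.159155.
  ρ_sc(0.248) = 0.159155 · 1.984564 = 0.315853.

Rounded to 5 decimal places: ρ_sc(0.248) ≈ 0.31585.


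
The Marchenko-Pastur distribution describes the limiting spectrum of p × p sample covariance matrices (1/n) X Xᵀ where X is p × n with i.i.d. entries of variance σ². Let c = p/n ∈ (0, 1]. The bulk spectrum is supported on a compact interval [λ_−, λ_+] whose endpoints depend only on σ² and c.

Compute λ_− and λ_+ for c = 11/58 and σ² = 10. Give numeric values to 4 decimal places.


c = 11/58 = 0.189655; √c = 0.435494.
λ_− = σ² (1 − √c)² = 10 · (1 − 0.435494)² = 10 · (0.564506)² = 3.186668.
λ_+ = σ² (1 + √c)² = 10 · (1 + 0.435494)² = 10 · (1.435494)² = 20.606435.

Rounded to 4 decimal places: λ_− ≈ 3.1867, λ_+ ≈ 20.6064.


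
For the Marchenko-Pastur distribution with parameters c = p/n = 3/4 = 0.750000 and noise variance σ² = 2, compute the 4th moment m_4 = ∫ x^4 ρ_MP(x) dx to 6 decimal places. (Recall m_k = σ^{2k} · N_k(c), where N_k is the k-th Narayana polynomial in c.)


E[X⁴] = σ⁸ (1 + 6c + 6c² + c³) (fourth MP moment). With σ² = 2 (so σ⁸ = 16) and c = 3/4 = 0.750000: E[X⁴] = 16 · (1 + 6·0.750000 + 6·(0.750000)² + (0.750000)³) = 16 · 9.296875.

So E[X^4] = 148.750000.


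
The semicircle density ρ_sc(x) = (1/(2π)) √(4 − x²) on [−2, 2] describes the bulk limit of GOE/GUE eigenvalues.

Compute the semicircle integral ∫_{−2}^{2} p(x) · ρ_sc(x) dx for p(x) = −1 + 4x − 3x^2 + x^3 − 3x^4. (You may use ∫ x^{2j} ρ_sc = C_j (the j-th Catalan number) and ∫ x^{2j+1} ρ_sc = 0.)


Write p(x) = Σ a_i x^i, split into monomials and integrate each against ρ_sc separately.
Using ∫ x^{2j} ρ_sc = C_j = (1/(j+1)) C(2j, j) (Catalan numbers) and ∫ x^{2j+1} ρ_sc = 0 (odd monomials vanish by symmetry):
  i = 0 (even): a_0 · C_{0} = -1 · 1 = -1
  i = 1 (odd): ∫ x^1 ρ_sc = 0 (vanishes)
  i = 2 (even): a_2 · C_{1} = -3 · 1 = -3
  i = 3 (odd): ∫ x^3 ρ_sc = 0 (vanishes)
  i = 4 (even): a_4 · C_{2} = -3 · 2 = -6

Summing the contributions: ∫_{−2}^{2} p(x) ρ_sc(x) dx = (-1) + (-3) + (-6) = -10.


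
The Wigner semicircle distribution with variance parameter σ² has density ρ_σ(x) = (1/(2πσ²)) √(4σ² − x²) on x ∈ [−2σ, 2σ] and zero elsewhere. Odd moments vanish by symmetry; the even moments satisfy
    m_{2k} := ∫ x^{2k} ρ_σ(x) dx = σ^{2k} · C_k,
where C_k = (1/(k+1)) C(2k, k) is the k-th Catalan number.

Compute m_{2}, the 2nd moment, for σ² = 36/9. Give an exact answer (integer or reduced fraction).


By the scaled semicircle moment identity, m_{2k} = σ^{2k} · C_k with k = 1.
C_1 = (1/(k+1)) · C(2k, k) = (1/2) · C(2, 1) = (1/2) · 2 = 1.
σ^{2k} = (σ²)^k = (36/9)^1 = 4.

Therefore m_{2} = σ^{2} · C_1 = 4 · 1 = 4.


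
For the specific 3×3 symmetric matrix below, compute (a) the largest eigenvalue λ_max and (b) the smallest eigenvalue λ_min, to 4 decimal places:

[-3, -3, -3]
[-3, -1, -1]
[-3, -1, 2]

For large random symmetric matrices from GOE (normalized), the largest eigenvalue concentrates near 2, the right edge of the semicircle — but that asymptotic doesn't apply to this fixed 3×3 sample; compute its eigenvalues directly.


Since M is real symmetric, all three eigenvalues are real; they are the roots of det(λI − M) = λ³ − (tr M) λ² + s λ − det M, where s is the sum of the principal 2×2 minors.
tr M = -3 + (-1) + 2 = -2.
s = ((-3)·(-1) − (-3)²) + ((-3)·2 − (-3)²) + ((-1)·2 − (-1)²) = -6 + (-15) + (-3) = -24.
det M (expand along row 1) = (-3)·(-3) − (-3)·(-9) + (-3)·0 = -18.
Characteristic polynomial: λ³ + 2λ² − 24λ + 18 = 0.
Substitute λ = y + (tr M)/3 = y − 0.666667 to remove the quadratic term: y³ + p·y + q = 0 with p = s − (tr M)²/3 = -25.333333 and q = −2(tr M)³/27 + (tr M)·s/3 − det M = 34.592593.
Three real roots ⇒ use the trigonometric (Viète) form: r = 2√(−p/3) = 5.811865, φ = arccos(3q/(p·r)) = arccos(-0.704850) = 2.353008 rad.
y_k = r·cos(φ/3 − 2πk/3) for k = 0, 1, 2 gives y = 4.113973, 1.498257, -5.612230.
λ_k = y_k − 0.666667 gives λ = 3.4473, 0.8316, -6.2789 (check: the sum is -2.0000 = tr M).

Hence λ_max = 3.4473 and λ_min = -6.2789.


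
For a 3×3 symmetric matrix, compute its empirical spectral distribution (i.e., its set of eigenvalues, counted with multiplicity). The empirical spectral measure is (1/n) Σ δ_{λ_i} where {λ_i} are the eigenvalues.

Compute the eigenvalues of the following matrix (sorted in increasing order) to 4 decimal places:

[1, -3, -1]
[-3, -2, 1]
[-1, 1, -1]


Since M is real symmetric, all three eigenvalues are real; they are the roots of det(λI − M) = λ³ − (tr M) λ² + s λ − det M, where s is the sum of the principal 2×2 minors.
tr M = 1 + (-2) + (-1) = -2.
s = (1·(-2) − (-3)²) + (1·(-1) − (-1)²) + ((-2)·(-1) − 1²) = -11 + (-2) + 1 = -12.
det M (expand along row 1) = 1·1 − (-3)·4 + (-1)·(-5) = 18.
Characteristic polynomial: λ³ + 2λ² − 12λ − 18 = 0.
Substitute λ = y + (tr M)/3 = y − 0.666667 to remove the quadratic term: y³ + p·y + q = 0 with p = s − (tr M)²/3 = -13.333333 and q = −2(tr M)³/27 + (tr M)·s/3 − det M = -9.407407.
Three real roots ⇒ use the trigonometric (Viète) form: r = 2√(−p/3) = 4.216370, φ = arccos(3q/(p·r)) = arccos(0.502012) = 1.044873 rad.
y_k = r·cos(φ/3 − 2πk/3) for k = 0, 1, 2 gives y = 3.963208, -0.735382, -3.227826.
λ_k = y_k − 0.666667 gives λ = 3.2965, -1.4020, -3.8945 (check: the sum is -2.0000 = tr M).

Eigenvalues sorted in increasing order: [-3.8945, -1.4020, 3.2965].


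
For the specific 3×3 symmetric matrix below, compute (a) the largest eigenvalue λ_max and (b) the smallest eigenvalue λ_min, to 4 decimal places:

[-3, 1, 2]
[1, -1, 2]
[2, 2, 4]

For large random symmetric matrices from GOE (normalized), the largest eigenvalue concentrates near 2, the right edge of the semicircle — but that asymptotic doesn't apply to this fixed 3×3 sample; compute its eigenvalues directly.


Since M is real symmetric, all three eigenvalues are real; they are the roots of det(λI − M) = λ³ − (tr M) λ² + s λ − det M, where s is the sum of the principal 2×2 minors.
tr M = -3 + (-1) + 4 = 0.
s = ((-3)·(-1) − 1²) + ((-3)·4 − 2²) + ((-1)·4 − 2²) = 2 + (-16) + (-8) = -22.
det M (expand along row 1) = (-3)·(-8) − 1·0 + 2·4 = 32.
Characteristic polynomial: λ³ − 22λ − 32 = 0.
Substitute λ = y + (tr M)/3 = y + 0.000000 to remove the quadratic term: y³ + p·y + q = 0 with p = s − (tr M)²/3 = -22.000000 and q = −2(tr M)³/27 + (tr M)·s/3 − det M = -32.000000.
Three real roots ⇒ use the trigonometric (Viète) form: r = 2√(−p/3) = 5.416026, φ = arccos(3q/(p·r)) = arccos(0.805690) = 0.633957 rad.
y_k = r·cos(φ/3 − 2πk/3) for k = 0, 1, 2 gives y = 5.295547, -1.663959, -3.631587.
λ_k = y_k + 0.000000 gives λ = 5.2955, -1.6640, -3.6316 (check: the sum is 0.0000 = tr M).

Hence λ_max = 5.2955 and λ_min = -3.6316.


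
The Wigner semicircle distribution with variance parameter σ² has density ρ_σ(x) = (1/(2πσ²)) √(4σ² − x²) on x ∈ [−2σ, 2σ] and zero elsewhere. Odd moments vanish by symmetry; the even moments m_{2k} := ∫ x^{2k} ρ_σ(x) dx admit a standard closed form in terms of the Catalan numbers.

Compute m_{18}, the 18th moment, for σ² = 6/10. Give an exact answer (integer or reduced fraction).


By the scaled semicircle moment identity, m_{2k} = σ^{2k} · C_k with k = 9.
C_9 = (1/(k+1)) · C(2k, k) = (1/10) · C(18, 9) = (1/10) · 48620 = 4862.
σ^{2k} = (σ²)^k = (6/10)^9 = 19683/1953125.

Therefore m_{18} = σ^{18} · C_9 = (19683/1953125) · 4862 = 95698746/1953125.


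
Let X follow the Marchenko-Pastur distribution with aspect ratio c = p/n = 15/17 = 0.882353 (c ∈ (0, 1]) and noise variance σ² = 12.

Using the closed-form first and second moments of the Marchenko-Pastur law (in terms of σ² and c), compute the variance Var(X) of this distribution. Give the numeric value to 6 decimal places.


Recall the MP moments m_1 = E[X] = σ² and m_2 = E[X²] = σ⁴ (1 + c).
m_1 = E[X] = σ² = 12, so m_1² = 144.
m_2 = E[X²] = σ⁴ (1 + c) = 144 · (1 + 0.882353) = 144 · 1.882353 = 271.058824.
(Note m_2 − m_1² simplifies to c · σ⁴ = 0.882353 · 144.)

Var(X) = m_2 − m_1² = 271.058824 − 144 = 127.058824.


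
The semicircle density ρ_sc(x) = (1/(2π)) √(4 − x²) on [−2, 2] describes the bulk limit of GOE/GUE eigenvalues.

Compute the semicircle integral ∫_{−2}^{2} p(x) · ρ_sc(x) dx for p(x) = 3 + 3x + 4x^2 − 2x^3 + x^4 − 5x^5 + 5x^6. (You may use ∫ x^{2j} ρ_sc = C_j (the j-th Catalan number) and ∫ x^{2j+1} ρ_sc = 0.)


Write p(x) = Σ a_i x^i, split into monomials and integrate each against ρ_sc separately.
Using ∫ x^{2j} ρ_sc = C_j = (1/(j+1)) C(2j, j) (Catalan numbers) and ∫ x^{2j+1} ρ_sc = 0 (odd monomials vanish by symmetry):
  i = 0 (even): a_0 · C_{0} = 3 · 1 = 3
  i = 1 (odd): ∫ x^1 ρ_sc = 0 (vanishes)
  i = 2 (even): a_2 · C_{1} = 4 · 1 = 4
  i = 3 (odd): ∫ x^3 ρ_sc = 0 (vanishes)
  i = 4 (even): a_4 · C_{2} = 1 · 2 = 2
  i = 5 (odd): ∫ x^5 ρ_sc = 0 (vanishes)
  i = 6 (even): a_6 · C_{3} = 5 · 5 = 25

Summing the contributions: ∫_{−2}^{2} p(x) ρ_sc(x) dx = 3 + 4 + 2 + 25 = 34.


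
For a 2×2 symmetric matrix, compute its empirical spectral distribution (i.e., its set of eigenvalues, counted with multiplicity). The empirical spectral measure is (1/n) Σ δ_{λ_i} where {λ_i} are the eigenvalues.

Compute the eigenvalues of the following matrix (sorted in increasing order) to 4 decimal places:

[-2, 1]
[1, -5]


Since M is real symmetric, both eigenvalues are real; they are the roots of det(λI − M) = λ² − (tr M) λ + det M.
tr M = -2 + (-5) = -7.
det M = (-2)·(-5) − 1² = 10 − 1 = 9.
Characteristic polynomial: λ² + 7λ + 9 = 0.
Discriminant Δ = (tr M)² − 4·det M = 49 − 36 = 13; √Δ = 3.605551.
λ = (tr M ± √Δ)/2 = (-7 ± 3.605551)/2, giving (tr M − √Δ)/2 = -5.3028 and (tr M + √Δ)/2 = -1.6972.

Eigenvalues sorted in increasing order: [-5.3028, -1.6972].


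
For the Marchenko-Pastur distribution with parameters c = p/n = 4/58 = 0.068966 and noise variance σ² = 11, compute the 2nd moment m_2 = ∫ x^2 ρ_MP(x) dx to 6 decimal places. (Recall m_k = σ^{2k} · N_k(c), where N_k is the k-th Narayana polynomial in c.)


E[X²] = σ⁴ (1 + c) (second MP moment). With σ² = 11 (so σ⁴ = 121) and c = 4/58 = 0.068966: E[X²] = 121 · (1 + 0.068966) = 121 · 1.068966.

So E[X^2] = 129.344828.


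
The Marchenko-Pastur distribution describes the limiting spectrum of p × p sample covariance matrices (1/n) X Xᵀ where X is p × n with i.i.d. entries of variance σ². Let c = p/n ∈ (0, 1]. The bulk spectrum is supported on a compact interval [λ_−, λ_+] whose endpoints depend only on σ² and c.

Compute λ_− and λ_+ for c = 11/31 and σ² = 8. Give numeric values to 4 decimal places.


c = 11/31 = 0.354839; √c = 0.595683.
λ_− = σ² (1 − √c)² = 8 · (1 − 0.595683)² = 8 · (0.404317)² = 1.307775.
λ_+ = σ² (1 + √c)² = 8 · (1 + 0.595683)² = 8 · (1.595683)² = 20.369644.

Rounded to 4 decimal places: λ_− ≈ 1.3078, λ_+ ≈ 20.3696.
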